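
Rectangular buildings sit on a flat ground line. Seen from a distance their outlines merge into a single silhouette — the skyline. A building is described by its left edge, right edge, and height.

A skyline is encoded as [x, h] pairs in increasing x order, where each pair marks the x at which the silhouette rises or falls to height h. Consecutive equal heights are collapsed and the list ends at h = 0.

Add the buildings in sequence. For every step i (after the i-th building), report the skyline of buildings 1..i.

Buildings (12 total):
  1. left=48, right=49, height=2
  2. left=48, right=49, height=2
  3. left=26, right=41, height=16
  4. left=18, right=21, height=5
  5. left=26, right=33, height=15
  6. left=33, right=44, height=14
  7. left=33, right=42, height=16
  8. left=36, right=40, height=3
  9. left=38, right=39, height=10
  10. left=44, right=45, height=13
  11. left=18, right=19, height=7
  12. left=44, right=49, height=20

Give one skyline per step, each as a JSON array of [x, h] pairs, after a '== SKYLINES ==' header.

== SKYLINES ==
[[48,2],[49,0]]
[[48,2],[49,0]]
[[26,16],[41,0],[48,2],[49,0]]
[[18,5],[21,0],[26,16],[41,0],[48,2],[49,0]]
[[18,5],[21,0],[26,16],[41,0],[48,2],[49,0]]
[[18,5],[21,0],[26,16],[41,14],[44,0],[48,2],[49,0]]
[[18,5],[21,0],[26,16],[42,14],[44,0],[48,2],[49,0]]
[[18,5],[21,0],[26,16],[42,14],[44,0],[48,2],[49,0]]
[[18,5],[21,0],[26,16],[42,14],[44,0],[48,2],[49,0]]
[[18,5],[21,0],[26,16],[42,14],[44,13],[45,0],[48,2],[49,0]]
[[18,7],[19,5],[21,0],[26,16],[42,14],[44,13],[45,0],[48,2],[49,0]]
[[18,7],[19,5],[21,0],[26,16],[42,14],[44,20],[49,0]]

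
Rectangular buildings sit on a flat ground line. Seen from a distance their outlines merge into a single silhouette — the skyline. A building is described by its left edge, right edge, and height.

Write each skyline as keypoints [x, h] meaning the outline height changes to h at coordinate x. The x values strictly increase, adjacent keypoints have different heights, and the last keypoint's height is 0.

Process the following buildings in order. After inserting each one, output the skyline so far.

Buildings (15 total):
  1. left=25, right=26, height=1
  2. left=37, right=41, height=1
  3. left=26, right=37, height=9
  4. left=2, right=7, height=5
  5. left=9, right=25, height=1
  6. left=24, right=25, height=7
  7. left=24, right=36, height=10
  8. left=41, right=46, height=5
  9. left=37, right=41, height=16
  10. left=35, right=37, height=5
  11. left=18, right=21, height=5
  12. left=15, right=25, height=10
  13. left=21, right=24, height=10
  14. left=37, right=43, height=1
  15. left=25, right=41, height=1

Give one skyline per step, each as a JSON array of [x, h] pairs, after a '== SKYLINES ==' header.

== SKYLINES ==
[[25,1],[26,0]]
[[25,1],[26,0],[37,1],[41,0]]
[[25,1],[26,9],[37,1],[41,0]]
[[2,5],[7,0],[25,1],[26,9],[37,1],[41,0]]
[[2,5],[7,0],[9,1],[26,9],[37,1],[41,0]]
[[2,5],[7,0],[9,1],[24,7],[25,1],[26,9],[37,1],[41,0]]
[[2,5],[7,0],[9,1],[24,10],[36,9],[37,1],[41,0]]
[[2,5],[7,0],[9,1],[24,10],[36,9],[37,1],[41,5],[46,0]]
[[2,5],[7,0],[9,1],[24,10],[36,9],[37,16],[41,5],[46,0]]
[[2,5],[7,0],[9,1],[24,10],[36,9],[37,16],[41,5],[46,0]]
[[2,5],[7,0],[9,1],[18,5],[21,1],[24,10],[36,9],[37,16],[41,5],[46,0]]
[[2,5],[7,0],[9,1],[15,10],[36,9],[37,16],[41,5],[46,0]]
[[2,5],[7,0],[9,1],[15,10],[36,9],[37,16],[41,5],[46,0]]
[[2,5],[7,0],[9,1],[15,10],[36,9],[37,16],[41,5],[46,0]]
[[2,5],[7,0],[9,1],[15,10],[36,9],[37,16],[41,5],[46,0]]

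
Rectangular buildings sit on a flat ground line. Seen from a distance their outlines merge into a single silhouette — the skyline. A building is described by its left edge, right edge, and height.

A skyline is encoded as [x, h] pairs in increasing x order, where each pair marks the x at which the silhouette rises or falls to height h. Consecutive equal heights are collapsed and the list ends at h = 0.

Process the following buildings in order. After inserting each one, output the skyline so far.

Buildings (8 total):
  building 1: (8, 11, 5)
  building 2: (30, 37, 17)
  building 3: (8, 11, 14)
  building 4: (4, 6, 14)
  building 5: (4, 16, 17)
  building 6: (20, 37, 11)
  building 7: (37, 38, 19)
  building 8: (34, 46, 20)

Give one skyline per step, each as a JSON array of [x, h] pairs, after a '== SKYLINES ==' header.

== SKYLINES ==
[[8,5],[11,0]]
[[8,5],[11,0],[30,17],[37,0]]
[[8,14],[11,0],[30,17],[37,0]]
[[4,14],[6,0],[8,14],[11,0],[30,17],[37,0]]
[[4,17],[16,0],[30,17],[37,0]]
[[4,17],[16,0],[20,11],[30,17],[37,0]]
[[4,17],[16,0],[20,11],[30,17],[37,19],[38,0]]
[[4,17],[16,0],[20,11],[30,17],[34,20],[46,0]]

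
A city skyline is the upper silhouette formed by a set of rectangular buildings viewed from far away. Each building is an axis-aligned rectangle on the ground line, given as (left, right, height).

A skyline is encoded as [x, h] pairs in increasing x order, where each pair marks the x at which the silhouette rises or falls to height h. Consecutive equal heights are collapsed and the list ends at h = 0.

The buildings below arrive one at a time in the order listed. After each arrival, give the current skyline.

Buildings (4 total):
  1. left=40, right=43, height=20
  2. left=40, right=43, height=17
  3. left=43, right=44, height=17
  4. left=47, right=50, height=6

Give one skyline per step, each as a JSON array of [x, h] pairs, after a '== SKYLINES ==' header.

== SKYLINES ==
[[40,20],[43,0]]
[[40,20],[43,0]]
[[40,20],[43,17],[44,0]]
[[40,20],[43,17],[44,0],[47,6],[50,0]]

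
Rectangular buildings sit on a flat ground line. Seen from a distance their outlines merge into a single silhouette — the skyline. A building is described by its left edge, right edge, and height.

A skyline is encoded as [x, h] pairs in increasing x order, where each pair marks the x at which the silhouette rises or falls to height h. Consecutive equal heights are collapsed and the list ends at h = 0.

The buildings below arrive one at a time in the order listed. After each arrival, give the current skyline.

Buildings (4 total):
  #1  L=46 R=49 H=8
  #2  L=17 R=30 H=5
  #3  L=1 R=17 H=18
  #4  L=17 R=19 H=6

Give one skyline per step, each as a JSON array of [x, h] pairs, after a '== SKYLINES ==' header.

== SKYLINES ==
[[46,8],[49,0]]
[[17,5],[30,0],[46,8],[49,0]]
[[1,18],[17,5],[30,0],[46,8],[49,0]]
[[1,18],[17,6],[19,5],[30,0],[46,8],[49,0]]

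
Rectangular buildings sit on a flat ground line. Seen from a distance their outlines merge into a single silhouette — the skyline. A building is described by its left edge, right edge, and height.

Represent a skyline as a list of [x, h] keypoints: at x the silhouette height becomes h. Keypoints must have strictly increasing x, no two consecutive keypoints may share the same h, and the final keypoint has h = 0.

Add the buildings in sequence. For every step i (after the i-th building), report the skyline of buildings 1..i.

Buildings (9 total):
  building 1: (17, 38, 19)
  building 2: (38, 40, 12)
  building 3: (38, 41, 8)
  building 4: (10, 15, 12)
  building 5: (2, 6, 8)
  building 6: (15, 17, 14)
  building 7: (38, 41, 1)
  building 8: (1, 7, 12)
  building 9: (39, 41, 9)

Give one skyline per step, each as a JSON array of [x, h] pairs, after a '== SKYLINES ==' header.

== SKYLINES ==
[[17,19],[38,0]]
[[17,19],[38,12],[40,0]]
[[17,19],[38,12],[40,8],[41,0]]
[[10,12],[15,0],[17,19],[38,12],[40,8],[41,0]]
[[2,8],[6,0],[10,12],[15,0],[17,19],[38,12],[40,8],[41,0]]
[[2,8],[6,0],[10,12],[15,14],[17,19],[38,12],[40,8],[41,0]]
[[2,8],[6,0],[10,12],[15,14],[17,19],[38,12],[40,8],[41,0]]
[[1,12],[7,0],[10,12],[15,14],[17,19],[38,12],[40,8],[41,0]]
[[1,12],[7,0],[10,12],[15,14],[17,19],[38,12],[40,9],[41,0]]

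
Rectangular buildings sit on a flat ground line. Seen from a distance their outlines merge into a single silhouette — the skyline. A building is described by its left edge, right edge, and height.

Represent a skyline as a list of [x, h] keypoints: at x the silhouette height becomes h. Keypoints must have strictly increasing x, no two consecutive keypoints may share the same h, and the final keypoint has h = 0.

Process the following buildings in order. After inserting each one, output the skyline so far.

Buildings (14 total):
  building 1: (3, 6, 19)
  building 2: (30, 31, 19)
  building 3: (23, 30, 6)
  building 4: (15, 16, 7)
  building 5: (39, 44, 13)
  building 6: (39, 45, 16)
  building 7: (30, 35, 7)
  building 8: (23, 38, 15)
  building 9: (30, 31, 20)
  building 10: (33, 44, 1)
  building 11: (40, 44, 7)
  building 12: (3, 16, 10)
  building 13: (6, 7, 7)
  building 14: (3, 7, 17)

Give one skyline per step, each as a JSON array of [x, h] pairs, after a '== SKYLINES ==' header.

== SKYLINES ==
[[3,19],[6,0]]
[[3,19],[6,0],[30,19],[31,0]]
[[3,19],[6,0],[23,6],[30,19],[31,0]]
[[3,19],[6,0],[15,7],[16,0],[23,6],[30,19],[31,0]]
[[3,19],[6,0],[15,7],[16,0],[23,6],[30,19],[31,0],[39,13],[44,0]]
[[3,19],[6,0],[15,7],[16,0],[23,6],[30,19],[31,0],[39,16],[45,0]]
[[3,19],[6,0],[15,7],[16,0],[23,6],[30,19],[31,7],[35,0],[39,16],[45,0]]
[[3,19],[6,0],[15,7],[16,0],[23,15],[30,19],[31,15],[38,0],[39,16],[45,0]]
[[3,19],[6,0],[15,7],[16,0],[23,15],[30,20],[31,15],[38,0],[39,16],[45,0]]
[[3,19],[6,0],[15,7],[16,0],[23,15],[30,20],[31,15],[38,1],[39,16],[45,0]]
[[3,19],[6,0],[15,7],[16,0],[23,15],[30,20],[31,15],[38,1],[39,16],[45,0]]
[[3,19],[6,10],[16,0],[23,15],[30,20],[31,15],[38,1],[39,16],[45,0]]
[[3,19],[6,10],[16,0],[23,15],[30,20],[31,15],[38,1],[39,16],[45,0]]
[[3,19],[6,17],[7,10],[16,0],[23,15],[30,20],[31,15],[38,1],[39,16],[45,0]]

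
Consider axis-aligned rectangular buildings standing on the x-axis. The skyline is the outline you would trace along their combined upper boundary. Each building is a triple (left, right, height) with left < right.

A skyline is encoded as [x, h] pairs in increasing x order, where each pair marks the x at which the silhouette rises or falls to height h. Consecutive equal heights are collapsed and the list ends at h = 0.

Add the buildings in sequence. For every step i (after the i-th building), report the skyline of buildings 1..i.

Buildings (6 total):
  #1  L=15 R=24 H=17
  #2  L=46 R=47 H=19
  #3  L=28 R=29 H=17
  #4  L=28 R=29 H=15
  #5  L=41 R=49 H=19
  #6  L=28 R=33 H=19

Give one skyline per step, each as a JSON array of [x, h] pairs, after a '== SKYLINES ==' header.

== SKYLINES ==
[[15,17],[24,0]]
[[15,17],[24,0],[46,19],[47,0]]
[[15,17],[24,0],[28,17],[29,0],[46,19],[47,0]]
[[15,17],[24,0],[28,17],[29,0],[46,19],[47,0]]
[[15,17],[24,0],[28,17],[29,0],[41,19],[49,0]]
[[15,17],[24,0],[28,19],[33,0],[41,19],[49,0]]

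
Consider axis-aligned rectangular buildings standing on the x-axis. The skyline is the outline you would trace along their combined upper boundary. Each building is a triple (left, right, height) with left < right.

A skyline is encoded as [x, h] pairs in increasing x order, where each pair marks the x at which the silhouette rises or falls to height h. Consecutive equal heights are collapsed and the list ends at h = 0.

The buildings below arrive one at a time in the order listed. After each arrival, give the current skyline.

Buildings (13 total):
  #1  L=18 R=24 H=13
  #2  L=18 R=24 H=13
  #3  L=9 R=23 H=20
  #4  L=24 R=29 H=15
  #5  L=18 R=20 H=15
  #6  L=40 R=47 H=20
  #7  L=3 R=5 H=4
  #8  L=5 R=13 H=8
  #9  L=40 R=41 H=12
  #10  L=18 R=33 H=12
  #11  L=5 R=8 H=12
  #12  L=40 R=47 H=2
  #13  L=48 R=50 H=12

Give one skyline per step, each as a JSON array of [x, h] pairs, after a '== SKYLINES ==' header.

== SKYLINES ==
[[18,13],[24,0]]
[[18,13],[24,0]]
[[9,20],[23,13],[24,0]]
[[9,20],[23,13],[24,15],[29,0]]
[[9,20],[23,13],[24,15],[29,0]]
[[9,20],[23,13],[24,15],[29,0],[40,20],[47,0]]
[[3,4],[5,0],[9,20],[23,13],[24,15],[29,0],[40,20],[47,0]]
[[3,4],[5,8],[9,20],[23,13],[24,15],[29,0],[40,20],[47,0]]
[[3,4],[5,8],[9,20],[23,13],[24,15],[29,0],[40,20],[47,0]]
[[3,4],[5,8],[9,20],[23,13],[24,15],[29,12],[33,0],[40,20],[47,0]]
[[3,4],[5,12],[8,8],[9,20],[23,13],[24,15],[29,12],[33,0],[40,20],[47,0]]
[[3,4],[5,12],[8,8],[9,20],[23,13],[24,15],[29,12],[33,0],[40,20],[47,0]]
[[3,4],[5,12],[8,8],[9,20],[23,13],[24,15],[29,12],[33,0],[40,20],[47,0],[48,12],[50,0]]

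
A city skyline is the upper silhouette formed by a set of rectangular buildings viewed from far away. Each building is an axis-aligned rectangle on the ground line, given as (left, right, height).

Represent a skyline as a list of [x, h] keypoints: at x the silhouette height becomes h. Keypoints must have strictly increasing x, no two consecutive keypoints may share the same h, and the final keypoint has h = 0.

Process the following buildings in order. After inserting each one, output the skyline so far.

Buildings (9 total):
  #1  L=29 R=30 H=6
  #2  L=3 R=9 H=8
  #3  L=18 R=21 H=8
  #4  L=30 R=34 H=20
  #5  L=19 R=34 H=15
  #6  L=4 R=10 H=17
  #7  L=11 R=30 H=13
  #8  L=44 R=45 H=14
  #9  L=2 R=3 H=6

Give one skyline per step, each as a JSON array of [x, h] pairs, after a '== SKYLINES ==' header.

== SKYLINES ==
[[29,6],[30,0]]
[[3,8],[9,0],[29,6],[30,0]]
[[3,8],[9,0],[18,8],[21,0],[29,6],[30,0]]
[[3,8],[9,0],[18,8],[21,0],[29,6],[30,20],[34,0]]
[[3,8],[9,0],[18,8],[19,15],[30,20],[34,0]]
[[3,8],[4,17],[10,0],[18,8],[19,15],[30,20],[34,0]]
[[3,8],[4,17],[10,0],[11,13],[19,15],[30,20],[34,0]]
[[3,8],[4,17],[10,0],[11,13],[19,15],[30,20],[34,0],[44,14],[45,0]]
[[2,6],[3,8],[4,17],[10,0],[11,13],[19,15],[30,20],[34,0],[44,14],[45,0]]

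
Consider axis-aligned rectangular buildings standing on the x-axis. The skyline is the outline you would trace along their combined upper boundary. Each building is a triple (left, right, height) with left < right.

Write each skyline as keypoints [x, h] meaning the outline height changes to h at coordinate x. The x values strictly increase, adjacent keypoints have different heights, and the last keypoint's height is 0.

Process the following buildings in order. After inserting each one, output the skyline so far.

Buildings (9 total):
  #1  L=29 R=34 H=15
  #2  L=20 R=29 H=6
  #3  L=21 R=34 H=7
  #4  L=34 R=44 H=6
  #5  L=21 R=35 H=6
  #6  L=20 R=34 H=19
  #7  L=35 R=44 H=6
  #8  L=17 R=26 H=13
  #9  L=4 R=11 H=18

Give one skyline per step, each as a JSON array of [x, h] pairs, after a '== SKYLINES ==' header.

== SKYLINES ==
[[29,15],[34,0]]
[[20,6],[29,15],[34,0]]
[[20,6],[21,7],[29,15],[34,0]]
[[20,6],[21,7],[29,15],[34,6],[44,0]]
[[20,6],[21,7],[29,15],[34,6],[44,0]]
[[20,19],[34,6],[44,0]]
[[20,19],[34,6],[44,0]]
[[17,13],[20,19],[34,6],[44,0]]
[[4,18],[11,0],[17,13],[20,19],[34,6],[44,0]]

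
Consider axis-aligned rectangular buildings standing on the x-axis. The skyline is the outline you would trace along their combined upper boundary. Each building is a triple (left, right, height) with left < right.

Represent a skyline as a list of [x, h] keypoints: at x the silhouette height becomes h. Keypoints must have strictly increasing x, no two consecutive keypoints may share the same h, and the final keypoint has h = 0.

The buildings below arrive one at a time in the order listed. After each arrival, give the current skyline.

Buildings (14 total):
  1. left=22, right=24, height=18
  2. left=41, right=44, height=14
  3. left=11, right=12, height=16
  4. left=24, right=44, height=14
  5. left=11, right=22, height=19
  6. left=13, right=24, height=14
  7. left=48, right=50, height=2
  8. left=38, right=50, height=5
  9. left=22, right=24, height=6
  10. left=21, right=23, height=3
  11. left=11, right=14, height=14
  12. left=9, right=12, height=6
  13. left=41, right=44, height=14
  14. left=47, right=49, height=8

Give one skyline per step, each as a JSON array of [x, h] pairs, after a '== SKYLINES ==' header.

== SKYLINES ==
[[22,18],[24,0]]
[[22,18],[24,0],[41,14],[44,0]]
[[11,16],[12,0],[22,18],[24,0],[41,14],[44,0]]
[[11,16],[12,0],[22,18],[24,14],[44,0]]
[[11,19],[22,18],[24,14],[44,0]]
[[11,19],[22,18],[24,14],[44,0]]
[[11,19],[22,18],[24,14],[44,0],[48,2],[50,0]]
[[11,19],[22,18],[24,14],[44,5],[50,0]]
[[11,19],[22,18],[24,14],[44,5],[50,0]]
[[11,19],[22,18],[24,14],[44,5],[50,0]]
[[11,19],[22,18],[24,14],[44,5],[50,0]]
[[9,6],[11,19],[22,18],[24,14],[44,5],[50,0]]
[[9,6],[11,19],[22,18],[24,14],[44,5],[50,0]]
[[9,6],[11,19],[22,18],[24,14],[44,5],[47,8],[49,5],[50,0]]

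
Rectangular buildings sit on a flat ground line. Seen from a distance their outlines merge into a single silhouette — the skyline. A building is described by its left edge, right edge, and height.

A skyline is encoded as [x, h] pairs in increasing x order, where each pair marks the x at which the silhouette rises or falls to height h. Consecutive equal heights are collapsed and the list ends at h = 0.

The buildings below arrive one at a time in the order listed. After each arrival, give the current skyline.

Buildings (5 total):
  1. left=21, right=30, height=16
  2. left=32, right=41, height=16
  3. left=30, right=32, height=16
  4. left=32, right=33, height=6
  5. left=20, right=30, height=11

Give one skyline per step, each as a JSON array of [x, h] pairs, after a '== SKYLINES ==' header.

== SKYLINES ==
[[21,16],[30,0]]
[[21,16],[30,0],[32,16],[41,0]]
[[21,16],[41,0]]
[[21,16],[41,0]]
[[20,11],[21,16],[41,0]]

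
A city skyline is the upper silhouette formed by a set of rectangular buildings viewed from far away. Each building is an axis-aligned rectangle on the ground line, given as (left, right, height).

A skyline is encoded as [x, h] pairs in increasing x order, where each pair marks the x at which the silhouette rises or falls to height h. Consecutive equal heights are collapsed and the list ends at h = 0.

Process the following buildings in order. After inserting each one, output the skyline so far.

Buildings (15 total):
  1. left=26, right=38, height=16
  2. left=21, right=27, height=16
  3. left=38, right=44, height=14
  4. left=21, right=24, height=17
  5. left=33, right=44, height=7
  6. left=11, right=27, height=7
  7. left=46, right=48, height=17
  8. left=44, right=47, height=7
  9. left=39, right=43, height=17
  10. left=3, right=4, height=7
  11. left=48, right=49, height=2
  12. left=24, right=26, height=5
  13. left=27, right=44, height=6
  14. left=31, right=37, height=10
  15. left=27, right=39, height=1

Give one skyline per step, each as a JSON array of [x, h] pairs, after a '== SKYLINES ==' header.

== SKYLINES ==
[[26,16],[38,0]]
[[21,16],[38,0]]
[[21,16],[38,14],[44,0]]
[[21,17],[24,16],[38,14],[44,0]]
[[21,17],[24,16],[38,14],[44,0]]
[[11,7],[21,17],[24,16],[38,14],[44,0]]
[[11,7],[21,17],[24,16],[38,14],[44,0],[46,17],[48,0]]
[[11,7],[21,17],[24,16],[38,14],[44,7],[46,17],[48,0]]
[[11,7],[21,17],[24,16],[38,14],[39,17],[43,14],[44,7],[46,17],[48,0]]
[[3,7],[4,0],[11,7],[21,17],[24,16],[38,14],[39,17],[43,14],[44,7],[46,17],[48,0]]
[[3,7],[4,0],[11,7],[21,17],[24,16],[38,14],[39,17],[43,14],[44,7],[46,17],[48,2],[49,0]]
[[3,7],[4,0],[11,7],[21,17],[24,16],[38,14],[39,17],[43,14],[44,7],[46,17],[48,2],[49,0]]
[[3,7],[4,0],[11,7],[21,17],[24,16],[38,14],[39,17],[43,14],[44,7],[46,17],[48,2],[49,0]]
[[3,7],[4,0],[11,7],[21,17],[24,16],[38,14],[39,17],[43,14],[44,7],[46,17],[48,2],[49,0]]
[[3,7],[4,0],[11,7],[21,17],[24,16],[38,14],[39,17],[43,14],[44,7],[46,17],[48,2],[49,0]]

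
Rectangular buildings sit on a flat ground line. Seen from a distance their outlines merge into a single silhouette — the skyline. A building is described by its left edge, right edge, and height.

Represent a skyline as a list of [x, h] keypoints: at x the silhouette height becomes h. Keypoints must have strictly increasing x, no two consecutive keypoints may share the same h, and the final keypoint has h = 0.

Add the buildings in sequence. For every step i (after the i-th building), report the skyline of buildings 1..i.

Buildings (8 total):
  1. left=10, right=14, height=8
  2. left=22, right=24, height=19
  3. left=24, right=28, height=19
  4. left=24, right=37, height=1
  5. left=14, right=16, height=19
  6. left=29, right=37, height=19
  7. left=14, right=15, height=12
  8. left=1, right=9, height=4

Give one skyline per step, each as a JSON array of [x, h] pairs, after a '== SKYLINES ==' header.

== SKYLINES ==
[[10,8],[14,0]]
[[10,8],[14,0],[22,19],[24,0]]
[[10,8],[14,0],[22,19],[28,0]]
[[10,8],[14,0],[22,19],[28,1],[37,0]]
[[10,8],[14,19],[16,0],[22,19],[28,1],[37,0]]
[[10,8],[14,19],[16,0],[22,19],[28,1],[29,19],[37,0]]
[[10,8],[14,19],[16,0],[22,19],[28,1],[29,19],[37,0]]
[[1,4],[9,0],[10,8],[14,19],[16,0],[22,19],[28,1],[29,19],[37,0]]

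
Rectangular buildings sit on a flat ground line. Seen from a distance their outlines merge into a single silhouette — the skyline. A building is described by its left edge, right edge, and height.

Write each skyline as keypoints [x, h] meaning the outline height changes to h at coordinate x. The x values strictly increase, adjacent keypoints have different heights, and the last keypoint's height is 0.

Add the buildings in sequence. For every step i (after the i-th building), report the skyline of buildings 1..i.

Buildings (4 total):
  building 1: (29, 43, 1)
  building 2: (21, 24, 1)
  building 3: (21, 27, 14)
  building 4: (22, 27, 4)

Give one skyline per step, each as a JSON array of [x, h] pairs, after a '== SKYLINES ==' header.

== SKYLINES ==
[[29,1],[43,0]]
[[21,1],[24,0],[29,1],[43,0]]
[[21,14],[27,0],[29,1],[43,0]]
[[21,14],[27,0],[29,1],[43,0]]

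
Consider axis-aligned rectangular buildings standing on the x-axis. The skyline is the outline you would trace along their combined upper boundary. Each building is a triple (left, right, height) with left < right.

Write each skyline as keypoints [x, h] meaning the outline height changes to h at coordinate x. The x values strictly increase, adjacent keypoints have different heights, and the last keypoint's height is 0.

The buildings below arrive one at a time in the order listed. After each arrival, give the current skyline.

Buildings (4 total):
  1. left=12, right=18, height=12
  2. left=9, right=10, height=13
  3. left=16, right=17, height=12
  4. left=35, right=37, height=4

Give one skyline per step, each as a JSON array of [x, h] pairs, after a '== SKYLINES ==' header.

== SKYLINES ==
[[12,12],[18,0]]
[[9,13],[10,0],[12,12],[18,0]]
[[9,13],[10,0],[12,12],[18,0]]
[[9,13],[10,0],[12,12],[18,0],[35,4],[37,0]]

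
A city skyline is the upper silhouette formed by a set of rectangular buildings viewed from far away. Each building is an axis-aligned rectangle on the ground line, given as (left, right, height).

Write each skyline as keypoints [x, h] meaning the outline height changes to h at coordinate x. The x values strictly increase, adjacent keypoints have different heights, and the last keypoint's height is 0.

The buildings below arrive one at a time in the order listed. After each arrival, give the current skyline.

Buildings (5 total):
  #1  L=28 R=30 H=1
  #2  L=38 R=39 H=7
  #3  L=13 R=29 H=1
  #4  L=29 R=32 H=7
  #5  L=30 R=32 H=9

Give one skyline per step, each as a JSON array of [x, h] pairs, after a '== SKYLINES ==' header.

== SKYLINES ==
[[28,1],[30,0]]
[[28,1],[30,0],[38,7],[39,0]]
[[13,1],[30,0],[38,7],[39,0]]
[[13,1],[29,7],[32,0],[38,7],[39,0]]
[[13,1],[29,7],[30,9],[32,0],[38,7],[39,0]]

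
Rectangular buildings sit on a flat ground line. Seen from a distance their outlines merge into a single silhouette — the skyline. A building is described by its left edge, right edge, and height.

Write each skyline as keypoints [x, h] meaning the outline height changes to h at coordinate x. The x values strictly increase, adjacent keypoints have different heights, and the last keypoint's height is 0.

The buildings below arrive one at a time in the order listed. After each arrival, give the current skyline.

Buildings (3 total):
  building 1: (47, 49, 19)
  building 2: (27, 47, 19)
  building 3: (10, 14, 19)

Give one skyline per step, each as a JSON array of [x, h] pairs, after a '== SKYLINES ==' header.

== SKYLINES ==
[[47,19],[49,0]]
[[27,19],[49,0]]
[[10,19],[14,0],[27,19],[49,0]]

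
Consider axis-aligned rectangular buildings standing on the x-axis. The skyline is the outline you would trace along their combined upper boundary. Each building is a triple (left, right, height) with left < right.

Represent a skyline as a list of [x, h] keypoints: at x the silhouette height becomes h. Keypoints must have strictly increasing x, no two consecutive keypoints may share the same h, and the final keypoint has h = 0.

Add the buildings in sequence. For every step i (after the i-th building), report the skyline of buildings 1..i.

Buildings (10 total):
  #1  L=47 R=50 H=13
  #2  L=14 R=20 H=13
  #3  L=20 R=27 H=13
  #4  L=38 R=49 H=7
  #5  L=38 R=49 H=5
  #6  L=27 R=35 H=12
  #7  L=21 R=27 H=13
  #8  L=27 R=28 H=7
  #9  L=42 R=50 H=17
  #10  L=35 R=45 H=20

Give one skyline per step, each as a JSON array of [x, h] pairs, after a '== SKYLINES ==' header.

== SKYLINES ==
[[47,13],[50,0]]
[[14,13],[20,0],[47,13],[50,0]]
[[14,13],[27,0],[47,13],[50,0]]
[[14,13],[27,0],[38,7],[47,13],[50,0]]
[[14,13],[27,0],[38,7],[47,13],[50,0]]
[[14,13],[27,12],[35,0],[38,7],[47,13],[50,0]]
[[14,13],[27,12],[35,0],[38,7],[47,13],[50,0]]
[[14,13],[27,12],[35,0],[38,7],[47,13],[50,0]]
[[14,13],[27,12],[35,0],[38,7],[42,17],[50,0]]
[[14,13],[27,12],[35,20],[45,17],[50,0]]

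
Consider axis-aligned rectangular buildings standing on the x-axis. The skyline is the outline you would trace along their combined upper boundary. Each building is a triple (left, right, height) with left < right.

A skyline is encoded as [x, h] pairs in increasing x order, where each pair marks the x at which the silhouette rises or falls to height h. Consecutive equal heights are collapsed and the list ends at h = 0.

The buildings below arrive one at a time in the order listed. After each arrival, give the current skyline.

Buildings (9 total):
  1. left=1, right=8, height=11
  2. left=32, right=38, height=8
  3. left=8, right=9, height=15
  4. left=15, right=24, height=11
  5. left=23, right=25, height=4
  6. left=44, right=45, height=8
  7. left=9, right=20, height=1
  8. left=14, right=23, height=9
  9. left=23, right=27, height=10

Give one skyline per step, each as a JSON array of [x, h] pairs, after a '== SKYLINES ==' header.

== SKYLINES ==
[[1,11],[8,0]]
[[1,11],[8,0],[32,8],[38,0]]
[[1,11],[8,15],[9,0],[32,8],[38,0]]
[[1,11],[8,15],[9,0],[15,11],[24,0],[32,8],[38,0]]
[[1,11],[8,15],[9,0],[15,11],[24,4],[25,0],[32,8],[38,0]]
[[1,11],[8,15],[9,0],[15,11],[24,4],[25,0],[32,8],[38,0],[44,8],[45,0]]
[[1,11],[8,15],[9,1],[15,11],[24,4],[25,0],[32,8],[38,0],[44,8],[45,0]]
[[1,11],[8,15],[9,1],[14,9],[15,11],[24,4],[25,0],[32,8],[38,0],[44,8],[45,0]]
[[1,11],[8,15],[9,1],[14,9],[15,11],[24,10],[27,0],[32,8],[38,0],[44,8],[45,0]]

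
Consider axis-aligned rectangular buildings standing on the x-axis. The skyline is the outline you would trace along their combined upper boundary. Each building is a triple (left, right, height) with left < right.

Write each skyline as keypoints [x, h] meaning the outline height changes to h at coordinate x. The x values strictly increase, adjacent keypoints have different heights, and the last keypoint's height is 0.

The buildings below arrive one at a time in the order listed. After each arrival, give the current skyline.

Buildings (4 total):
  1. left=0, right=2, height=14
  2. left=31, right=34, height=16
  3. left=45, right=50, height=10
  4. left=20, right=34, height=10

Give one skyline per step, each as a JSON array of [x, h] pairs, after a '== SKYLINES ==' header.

== SKYLINES ==
[[0,14],[2,0]]
[[0,14],[2,0],[31,16],[34,0]]
[[0,14],[2,0],[31,16],[34,0],[45,10],[50,0]]
[[0,14],[2,0],[20,10],[31,16],[34,0],[45,10],[50,0]]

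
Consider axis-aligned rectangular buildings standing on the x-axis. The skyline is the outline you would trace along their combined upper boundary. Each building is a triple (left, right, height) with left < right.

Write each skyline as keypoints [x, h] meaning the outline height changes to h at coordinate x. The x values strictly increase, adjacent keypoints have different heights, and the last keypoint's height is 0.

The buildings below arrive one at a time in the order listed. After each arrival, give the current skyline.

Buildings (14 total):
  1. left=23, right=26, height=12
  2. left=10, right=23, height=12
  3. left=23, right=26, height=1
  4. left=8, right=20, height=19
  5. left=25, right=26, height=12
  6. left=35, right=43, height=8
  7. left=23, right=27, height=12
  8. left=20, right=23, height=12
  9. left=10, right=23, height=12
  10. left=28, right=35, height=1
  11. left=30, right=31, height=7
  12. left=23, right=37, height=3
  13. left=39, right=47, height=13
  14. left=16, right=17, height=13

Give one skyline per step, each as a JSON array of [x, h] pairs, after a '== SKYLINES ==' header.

== SKYLINES ==
[[23,12],[26,0]]
[[10,12],[26,0]]
[[10,12],[26,0]]
[[8,19],[20,12],[26,0]]
[[8,19],[20,12],[26,0]]
[[8,19],[20,12],[26,0],[35,8],[43,0]]
[[8,19],[20,12],[27,0],[35,8],[43,0]]
[[8,19],[20,12],[27,0],[35,8],[43,0]]
[[8,19],[20,12],[27,0],[35,8],[43,0]]
[[8,19],[20,12],[27,0],[28,1],[35,8],[43,0]]
[[8,19],[20,12],[27,0],[28,1],[30,7],[31,1],[35,8],[43,0]]
[[8,19],[20,12],[27,3],[30,7],[31,3],[35,8],[43,0]]
[[8,19],[20,12],[27,3],[30,7],[31,3],[35,8],[39,13],[47,0]]
[[8,19],[20,12],[27,3],[30,7],[31,3],[35,8],[39,13],[47,0]]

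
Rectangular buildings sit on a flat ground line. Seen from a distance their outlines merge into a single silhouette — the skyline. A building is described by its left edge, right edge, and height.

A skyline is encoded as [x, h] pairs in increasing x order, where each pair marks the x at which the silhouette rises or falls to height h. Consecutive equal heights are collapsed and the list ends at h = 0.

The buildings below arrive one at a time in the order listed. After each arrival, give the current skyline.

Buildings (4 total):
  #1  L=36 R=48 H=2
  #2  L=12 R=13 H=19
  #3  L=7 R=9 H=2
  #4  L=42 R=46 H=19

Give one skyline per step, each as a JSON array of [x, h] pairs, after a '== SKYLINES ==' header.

== SKYLINES ==
[[36,2],[48,0]]
[[12,19],[13,0],[36,2],[48,0]]
[[7,2],[9,0],[12,19],[13,0],[36,2],[48,0]]
[[7,2],[9,0],[12,19],[13,0],[36,2],[42,19],[46,2],[48,0]]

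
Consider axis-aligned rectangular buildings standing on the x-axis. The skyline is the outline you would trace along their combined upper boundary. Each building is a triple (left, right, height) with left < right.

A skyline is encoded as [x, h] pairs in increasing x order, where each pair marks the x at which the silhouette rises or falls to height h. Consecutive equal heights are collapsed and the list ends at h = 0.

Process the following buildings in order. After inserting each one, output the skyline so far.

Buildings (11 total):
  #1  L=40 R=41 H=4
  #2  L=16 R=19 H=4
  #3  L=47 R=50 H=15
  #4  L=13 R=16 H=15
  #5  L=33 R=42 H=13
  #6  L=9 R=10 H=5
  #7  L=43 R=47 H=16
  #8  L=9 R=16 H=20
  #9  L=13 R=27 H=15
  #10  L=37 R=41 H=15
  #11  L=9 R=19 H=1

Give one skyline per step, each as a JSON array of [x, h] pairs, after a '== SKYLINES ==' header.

== SKYLINES ==
[[40,4],[41,0]]
[[16,4],[19,0],[40,4],[41,0]]
[[16,4],[19,0],[40,4],[41,0],[47,15],[50,0]]
[[13,15],[16,4],[19,0],[40,4],[41,0],[47,15],[50,0]]
[[13,15],[16,4],[19,0],[33,13],[42,0],[47,15],[50,0]]
[[9,5],[10,0],[13,15],[16,4],[19,0],[33,13],[42,0],[47,15],[50,0]]
[[9,5],[10,0],[13,15],[16,4],[19,0],[33,13],[42,0],[43,16],[47,15],[50,0]]
[[9,20],[16,4],[19,0],[33,13],[42,0],[43,16],[47,15],[50,0]]
[[9,20],[16,15],[27,0],[33,13],[42,0],[43,16],[47,15],[50,0]]
[[9,20],[16,15],[27,0],[33,13],[37,15],[41,13],[42,0],[43,16],[47,15],[50,0]]
[[9,20],[16,15],[27,0],[33,13],[37,15],[41,13],[42,0],[43,16],[47,15],[50,0]]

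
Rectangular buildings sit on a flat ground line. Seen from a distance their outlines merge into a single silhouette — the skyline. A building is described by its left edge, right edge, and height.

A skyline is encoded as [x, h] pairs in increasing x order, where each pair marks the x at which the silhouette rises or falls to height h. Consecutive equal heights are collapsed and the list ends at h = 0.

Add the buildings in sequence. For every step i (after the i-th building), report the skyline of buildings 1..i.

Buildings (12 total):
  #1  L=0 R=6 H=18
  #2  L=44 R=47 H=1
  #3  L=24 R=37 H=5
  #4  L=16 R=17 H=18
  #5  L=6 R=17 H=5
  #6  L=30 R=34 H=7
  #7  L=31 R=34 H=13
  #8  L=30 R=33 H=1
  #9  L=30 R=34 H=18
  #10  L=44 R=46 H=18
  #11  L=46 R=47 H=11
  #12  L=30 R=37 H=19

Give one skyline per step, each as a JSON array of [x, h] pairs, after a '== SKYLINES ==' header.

== SKYLINES ==
[[0,18],[6,0]]
[[0,18],[6,0],[44,1],[47,0]]
[[0,18],[6,0],[24,5],[37,0],[44,1],[47,0]]
[[0,18],[6,0],[16,18],[17,0],[24,5],[37,0],[44,1],[47,0]]
[[0,18],[6,5],[16,18],[17,0],[24,5],[37,0],[44,1],[47,0]]
[[0,18],[6,5],[16,18],[17,0],[24,5],[30,7],[34,5],[37,0],[44,1],[47,0]]
[[0,18],[6,5],[16,18],[17,0],[24,5],[30,7],[31,13],[34,5],[37,0],[44,1],[47,0]]
[[0,18],[6,5],[16,18],[17,0],[24,5],[30,7],[31,13],[34,5],[37,0],[44,1],[47,0]]
[[0,18],[6,5],[16,18],[17,0],[24,5],[30,18],[34,5],[37,0],[44,1],[47,0]]
[[0,18],[6,5],[16,18],[17,0],[24,5],[30,18],[34,5],[37,0],[44,18],[46,1],[47,0]]
[[0,18],[6,5],[16,18],[17,0],[24,5],[30,18],[34,5],[37,0],[44,18],[46,11],[47,0]]
[[0,18],[6,5],[16,18],[17,0],[24,5],[30,19],[37,0],[44,18],[46,11],[47,0]]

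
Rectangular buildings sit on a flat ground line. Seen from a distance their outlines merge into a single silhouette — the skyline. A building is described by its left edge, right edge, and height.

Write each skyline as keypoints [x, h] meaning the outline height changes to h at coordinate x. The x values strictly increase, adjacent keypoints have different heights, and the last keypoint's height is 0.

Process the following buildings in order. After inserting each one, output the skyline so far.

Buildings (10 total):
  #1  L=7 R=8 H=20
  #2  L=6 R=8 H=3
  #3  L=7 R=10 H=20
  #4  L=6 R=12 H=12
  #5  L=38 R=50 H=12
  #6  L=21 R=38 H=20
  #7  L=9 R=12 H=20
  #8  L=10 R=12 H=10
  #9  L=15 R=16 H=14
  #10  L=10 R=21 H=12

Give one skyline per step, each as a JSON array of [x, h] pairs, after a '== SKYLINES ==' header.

== SKYLINES ==
[[7,20],[8,0]]
[[6,3],[7,20],[8,0]]
[[6,3],[7,20],[10,0]]
[[6,12],[7,20],[10,12],[12,0]]
[[6,12],[7,20],[10,12],[12,0],[38,12],[50,0]]
[[6,12],[7,20],[10,12],[12,0],[21,20],[38,12],[50,0]]
[[6,12],[7,20],[12,0],[21,20],[38,12],[50,0]]
[[6,12],[7,20],[12,0],[21,20],[38,12],[50,0]]
[[6,12],[7,20],[12,0],[15,14],[16,0],[21,20],[38,12],[50,0]]
[[6,12],[7,20],[12,12],[15,14],[16,12],[21,20],[38,12],[50,0]]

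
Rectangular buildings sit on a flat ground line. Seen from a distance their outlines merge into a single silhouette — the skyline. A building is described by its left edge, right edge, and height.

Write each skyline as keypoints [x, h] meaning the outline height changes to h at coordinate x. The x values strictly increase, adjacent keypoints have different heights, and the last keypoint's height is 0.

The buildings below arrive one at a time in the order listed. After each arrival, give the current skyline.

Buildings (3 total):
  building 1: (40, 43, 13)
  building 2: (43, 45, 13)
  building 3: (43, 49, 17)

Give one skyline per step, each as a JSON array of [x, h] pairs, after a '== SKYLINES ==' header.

== SKYLINES ==
[[40,13],[43,0]]
[[40,13],[45,0]]
[[40,13],[43,17],[49,0]]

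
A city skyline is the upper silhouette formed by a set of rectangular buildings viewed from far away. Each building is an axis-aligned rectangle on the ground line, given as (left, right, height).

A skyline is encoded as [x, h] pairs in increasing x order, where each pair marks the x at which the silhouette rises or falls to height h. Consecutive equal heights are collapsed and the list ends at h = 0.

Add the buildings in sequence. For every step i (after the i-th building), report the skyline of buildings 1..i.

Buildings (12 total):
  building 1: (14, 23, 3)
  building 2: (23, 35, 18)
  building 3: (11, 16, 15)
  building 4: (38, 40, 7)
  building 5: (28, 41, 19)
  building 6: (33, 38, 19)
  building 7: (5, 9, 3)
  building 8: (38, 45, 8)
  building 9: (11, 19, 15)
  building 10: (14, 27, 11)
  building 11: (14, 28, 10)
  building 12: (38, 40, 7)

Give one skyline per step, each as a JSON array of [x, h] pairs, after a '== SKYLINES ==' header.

== SKYLINES ==
[[14,3],[23,0]]
[[14,3],[23,18],[35,0]]
[[11,15],[16,3],[23,18],[35,0]]
[[11,15],[16,3],[23,18],[35,0],[38,7],[40,0]]
[[11,15],[16,3],[23,18],[28,19],[41,0]]
[[11,15],[16,3],[23,18],[28,19],[41,0]]
[[5,3],[9,0],[11,15],[16,3],[23,18],[28,19],[41,0]]
[[5,3],[9,0],[11,15],[16,3],[23,18],[28,19],[41,8],[45,0]]
[[5,3],[9,0],[11,15],[19,3],[23,18],[28,19],[41,8],[45,0]]
[[5,3],[9,0],[11,15],[19,11],[23,18],[28,19],[41,8],[45,0]]
[[5,3],[9,0],[11,15],[19,11],[23,18],[28,19],[41,8],[45,0]]
[[5,3],[9,0],[11,15],[19,11],[23,18],[28,19],[41,8],[45,0]]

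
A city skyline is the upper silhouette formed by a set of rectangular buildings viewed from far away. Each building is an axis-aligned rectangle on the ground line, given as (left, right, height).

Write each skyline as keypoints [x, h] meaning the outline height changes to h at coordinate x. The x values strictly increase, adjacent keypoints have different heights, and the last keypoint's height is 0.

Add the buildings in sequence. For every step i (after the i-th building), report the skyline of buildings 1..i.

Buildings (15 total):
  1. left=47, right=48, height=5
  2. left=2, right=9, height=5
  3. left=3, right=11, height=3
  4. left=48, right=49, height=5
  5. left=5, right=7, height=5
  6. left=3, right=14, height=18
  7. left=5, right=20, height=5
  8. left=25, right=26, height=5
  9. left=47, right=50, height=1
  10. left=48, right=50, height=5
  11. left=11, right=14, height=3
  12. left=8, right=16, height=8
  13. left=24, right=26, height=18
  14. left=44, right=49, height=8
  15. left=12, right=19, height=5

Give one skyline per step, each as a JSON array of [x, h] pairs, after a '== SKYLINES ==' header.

== SKYLINES ==
[[47,5],[48,0]]
[[2,5],[9,0],[47,5],[48,0]]
[[2,5],[9,3],[11,0],[47,5],[48,0]]
[[2,5],[9,3],[11,0],[47,5],[49,0]]
[[2,5],[9,3],[11,0],[47,5],[49,0]]
[[2,5],[3,18],[14,0],[47,5],[49,0]]
[[2,5],[3,18],[14,5],[20,0],[47,5],[49,0]]
[[2,5],[3,18],[14,5],[20,0],[25,5],[26,0],[47,5],[49,0]]
[[2,5],[3,18],[14,5],[20,0],[25,5],[26,0],[47,5],[49,1],[50,0]]
[[2,5],[3,18],[14,5],[20,0],[25,5],[26,0],[47,5],[50,0]]
[[2,5],[3,18],[14,5],[20,0],[25,5],[26,0],[47,5],[50,0]]
[[2,5],[3,18],[14,8],[16,5],[20,0],[25,5],[26,0],[47,5],[50,0]]
[[2,5],[3,18],[14,8],[16,5],[20,0],[24,18],[26,0],[47,5],[50,0]]
[[2,5],[3,18],[14,8],[16,5],[20,0],[24,18],[26,0],[44,8],[49,5],[50,0]]
[[2,5],[3,18],[14,8],[16,5],[20,0],[24,18],[26,0],[44,8],[49,5],[50,0]]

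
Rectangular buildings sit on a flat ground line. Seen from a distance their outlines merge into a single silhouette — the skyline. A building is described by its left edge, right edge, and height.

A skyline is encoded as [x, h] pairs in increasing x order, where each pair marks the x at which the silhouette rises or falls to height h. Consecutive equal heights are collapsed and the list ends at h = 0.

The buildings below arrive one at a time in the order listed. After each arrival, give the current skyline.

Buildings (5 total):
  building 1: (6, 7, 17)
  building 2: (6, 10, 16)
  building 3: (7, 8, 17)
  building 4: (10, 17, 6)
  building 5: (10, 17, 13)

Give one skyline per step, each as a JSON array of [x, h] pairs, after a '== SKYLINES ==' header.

== SKYLINES ==
[[6,17],[7,0]]
[[6,17],[7,16],[10,0]]
[[6,17],[8,16],[10,0]]
[[6,17],[8,16],[10,6],[17,0]]
[[6,17],[8,16],[10,13],[17,0]]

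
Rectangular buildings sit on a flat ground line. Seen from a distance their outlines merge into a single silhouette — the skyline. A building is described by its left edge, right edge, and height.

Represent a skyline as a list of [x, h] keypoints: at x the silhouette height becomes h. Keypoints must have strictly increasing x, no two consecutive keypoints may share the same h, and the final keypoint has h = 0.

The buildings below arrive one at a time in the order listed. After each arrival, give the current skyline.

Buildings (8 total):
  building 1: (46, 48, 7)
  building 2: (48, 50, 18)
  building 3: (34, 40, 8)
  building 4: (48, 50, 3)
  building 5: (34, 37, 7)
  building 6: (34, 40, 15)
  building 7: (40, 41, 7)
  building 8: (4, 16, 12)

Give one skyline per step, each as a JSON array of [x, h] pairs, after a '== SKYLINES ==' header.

== SKYLINES ==
[[46,7],[48,0]]
[[46,7],[48,18],[50,0]]
[[34,8],[40,0],[46,7],[48,18],[50,0]]
[[34,8],[40,0],[46,7],[48,18],[50,0]]
[[34,8],[40,0],[46,7],[48,18],[50,0]]
[[34,15],[40,0],[46,7],[48,18],[50,0]]
[[34,15],[40,7],[41,0],[46,7],[48,18],[50,0]]
[[4,12],[16,0],[34,15],[40,7],[41,0],[46,7],[48,18],[50,0]]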